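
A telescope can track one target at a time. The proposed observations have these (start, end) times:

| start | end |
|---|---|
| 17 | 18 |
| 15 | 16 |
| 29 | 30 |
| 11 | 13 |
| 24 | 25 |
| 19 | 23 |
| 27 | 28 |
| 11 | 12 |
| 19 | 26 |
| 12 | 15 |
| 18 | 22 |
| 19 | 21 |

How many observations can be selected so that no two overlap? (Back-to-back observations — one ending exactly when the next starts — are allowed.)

Sorted by end: (11,12)  (11,13)  (12,15)  (15,16)  (17,18)  (19,21)  (18,22)  (19,23)  (24,25)  (19,26)  (27,28)  (29,30)
take (11,12); take (12,15); take (15,16); take (17,18); take (19,21); take (24,25); take (27,28); take (29,30).
Selected 8 observations.

8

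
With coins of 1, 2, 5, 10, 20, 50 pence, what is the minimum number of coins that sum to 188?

Use the largest denomination that fits, subtract, and repeat.
188 − 3×50→38 − 1×20→18 − 1×10→8 − 1×5→3 − 1×2→1 − 1×1→0
Total coins = 3 + 1 + 1 + 1 + 1 + 1 = 8

8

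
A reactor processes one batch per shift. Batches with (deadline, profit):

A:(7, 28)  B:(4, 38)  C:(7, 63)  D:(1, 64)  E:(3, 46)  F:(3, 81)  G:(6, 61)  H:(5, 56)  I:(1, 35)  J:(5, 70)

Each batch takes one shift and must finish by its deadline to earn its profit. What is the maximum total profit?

441

By profit: F(d3,81), J(d5,70), D(d1,64), C(d7,63), G(d6,61), H(d5,56), E(d3,46), B(d4,38), I(d1,35), A(d7,28)
F→slot 3; J→slot 5; D→slot 1; C→slot 7; G→slot 6; H→slot 4; E→slot 2; B skipped; I skipped; A skipped.
Profit = 64 + 46 + 81 + 56 + 70 + 61 + 63 = 441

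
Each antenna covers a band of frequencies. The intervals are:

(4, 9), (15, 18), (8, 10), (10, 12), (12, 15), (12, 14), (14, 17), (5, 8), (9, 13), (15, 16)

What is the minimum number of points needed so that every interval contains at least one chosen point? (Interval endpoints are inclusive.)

Sorted: [5,8] [4,9] [8,10] [10,12] [9,13] [12,14] [12,15] [15,16] [14,17] [15,18]
{[5,8],[4,9],[8,10]} hit by 8; {[10,12],[9,13],[12,14],[12,15]} hit by 12; {[15,16],[14,17],[15,18]} hit by 16.
Points: 8, 12, 16 (3 total).

3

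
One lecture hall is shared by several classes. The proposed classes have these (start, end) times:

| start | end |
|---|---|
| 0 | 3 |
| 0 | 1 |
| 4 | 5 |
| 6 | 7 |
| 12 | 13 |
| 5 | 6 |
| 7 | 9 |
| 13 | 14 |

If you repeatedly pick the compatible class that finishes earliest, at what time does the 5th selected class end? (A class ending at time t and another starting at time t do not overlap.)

9

Sorted by end: (0,1)  (0,3)  (4,5)  (5,6)  (6,7)  (7,9)  (12,13)  (13,14)
take (0,1); take (4,5); take (5,6); take (6,7); take (7,9); take (12,13); take (13,14).
Selected: (0,1) (4,5) (5,6) (6,7) (7,9) (12,13) (13,14)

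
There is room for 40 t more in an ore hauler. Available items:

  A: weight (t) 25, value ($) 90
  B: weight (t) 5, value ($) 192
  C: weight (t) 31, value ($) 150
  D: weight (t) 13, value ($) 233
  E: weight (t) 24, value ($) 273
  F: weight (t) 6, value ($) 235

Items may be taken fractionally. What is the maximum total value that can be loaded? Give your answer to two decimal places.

Greedy by value/weight ratio, highest first.
Order: F (235/6=39.17) > B (192/5=38.40) > D (233/13=17.92) > E (273/24=11.38) > C (150/31=4.84) > A (90/25=3.60)
Fill: take F (6 @ 235) → take B (5 @ 192) → take D (13 @ 233) → take 16/24 of E → 182.00; 40/40 used.
Total value = 842.00

842.00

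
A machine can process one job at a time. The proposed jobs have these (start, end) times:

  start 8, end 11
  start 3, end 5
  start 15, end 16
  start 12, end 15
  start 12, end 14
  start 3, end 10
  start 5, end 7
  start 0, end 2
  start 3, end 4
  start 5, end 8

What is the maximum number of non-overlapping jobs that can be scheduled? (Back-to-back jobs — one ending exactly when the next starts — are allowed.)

Sort by end time and greedily take each interval whose start is ≥ the last chosen end.
Sorted by end: (0,2)  (3,4)  (3,5)  (5,7)  (5,8)  (3,10)  (8,11)  (12,14)  (12,15)  (15,16)
take (0,2); take (3,4); skip (3,5); take (5,7); skip (3,10); take (8,11); take (12,14); take (15,16).
Selected 6 jobs.

6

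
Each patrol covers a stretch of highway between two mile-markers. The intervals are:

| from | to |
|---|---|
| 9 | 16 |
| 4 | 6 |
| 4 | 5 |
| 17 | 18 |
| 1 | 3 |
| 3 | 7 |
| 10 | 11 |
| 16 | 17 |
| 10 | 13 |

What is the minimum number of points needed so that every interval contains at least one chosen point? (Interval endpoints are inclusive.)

Sorted: [1,3] [4,5] [4,6] [3,7] [10,11] [10,13] [9,16] [16,17] [17,18]
{[1,3]} hit by 3; {[4,5],[4,6],[3,7]} hit by 5; {[10,11],[10,13],[9,16]} hit by 11; {[16,17],[17,18]} hit by 17.
Points: 3, 5, 11, 17 (4 total).

4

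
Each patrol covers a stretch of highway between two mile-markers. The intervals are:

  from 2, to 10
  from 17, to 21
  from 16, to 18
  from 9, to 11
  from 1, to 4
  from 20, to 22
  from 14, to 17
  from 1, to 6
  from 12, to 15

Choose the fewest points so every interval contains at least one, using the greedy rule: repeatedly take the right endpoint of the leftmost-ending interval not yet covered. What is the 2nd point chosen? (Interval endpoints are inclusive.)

Sorted: [1,4] [1,6] [2,10] [9,11] [12,15] [14,17] [16,18] [17,21] [20,22]
{[1,4],[1,6],[2,10]} hit by 4; {[9,11]} hit by 11; {[12,15],[14,17]} hit by 15; {[16,18],[17,21]} hit by 18; {[20,22]} hit by 22.
Points: 4, 11, 15, 18, 22 (5 total).

11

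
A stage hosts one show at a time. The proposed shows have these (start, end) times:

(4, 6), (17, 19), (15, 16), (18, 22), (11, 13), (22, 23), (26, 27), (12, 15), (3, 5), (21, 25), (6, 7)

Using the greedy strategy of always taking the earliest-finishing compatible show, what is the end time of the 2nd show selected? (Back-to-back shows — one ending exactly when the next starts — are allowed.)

Sort by end time and greedily take each interval whose start is ≥ the last chosen end.
Sorted by end: (3,5)  (4,6)  (6,7)  (11,13)  (12,15)  (15,16)  (17,19)  (18,22)  (22,23)  (21,25)  (26,27)
take (3,5); take (6,7); take (11,13); take (15,16); take (17,19); take (22,23); skip (21,25); take (26,27).
Selected: (3,5) (6,7) (11,13) (15,16) (17,19) (22,23) (26,27)

7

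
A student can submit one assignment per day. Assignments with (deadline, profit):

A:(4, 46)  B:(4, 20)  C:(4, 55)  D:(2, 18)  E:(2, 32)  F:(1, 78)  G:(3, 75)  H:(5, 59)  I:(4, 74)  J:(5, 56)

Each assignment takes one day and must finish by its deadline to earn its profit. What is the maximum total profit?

342

Profit order: F=78 G=75 I=74 H=59 J=56 C=55 A=46 E=32 B=20 D=18
Assign: F→slot 1, G→slot 3, I→slot 4, H→slot 5, J→slot 2, C skipped, A skipped, E skipped, B skipped, D skipped.
Slots: [1:F] [2:J] [3:G] [4:I] [5:H]
Profit = 78 + 56 + 75 + 74 + 59 = 342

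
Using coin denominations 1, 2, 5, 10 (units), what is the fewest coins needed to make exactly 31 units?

4

31 = 3×10 + 1×1
Total coins = 3 + 1 = 4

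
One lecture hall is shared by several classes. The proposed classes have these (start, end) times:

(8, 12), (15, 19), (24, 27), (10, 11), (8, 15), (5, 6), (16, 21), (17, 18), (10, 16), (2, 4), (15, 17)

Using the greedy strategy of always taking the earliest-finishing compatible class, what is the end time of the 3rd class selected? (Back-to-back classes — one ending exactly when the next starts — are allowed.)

By end time: (2,4), (5,6), (10,11), (8,12), (8,15), (10,16), (15,17), (17,18), (15,19), (16,21), (24,27).
Pick (2,4); next start ≥ 4 → (5,6); next start ≥ 6 → (10,11); next start ≥ 11 → (15,17); next start ≥ 17 → (17,18); next start ≥ 18 → (24,27).
Selected: (2,4) (5,6) (10,11) (15,17) (17,18) (24,27)

11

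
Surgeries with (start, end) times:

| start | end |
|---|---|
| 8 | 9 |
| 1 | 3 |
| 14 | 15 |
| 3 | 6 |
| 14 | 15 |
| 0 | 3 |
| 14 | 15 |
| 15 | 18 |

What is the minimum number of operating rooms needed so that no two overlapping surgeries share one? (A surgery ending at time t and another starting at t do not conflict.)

3

Events (time:±→running): 0:+→1 1:+→2 3:-→1 3:-→0 3:+→1 6:-→0 8:+→1 9:-→0 14:+→1 14:+→2 14:+→3 … peak 3.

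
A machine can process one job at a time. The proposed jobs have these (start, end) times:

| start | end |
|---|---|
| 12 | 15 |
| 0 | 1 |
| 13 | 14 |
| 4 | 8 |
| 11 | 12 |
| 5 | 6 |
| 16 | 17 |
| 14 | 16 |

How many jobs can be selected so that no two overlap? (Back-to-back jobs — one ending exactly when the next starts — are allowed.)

6

Sort by end time and greedily take each interval whose start is ≥ the last chosen end.
By end time: (0,1), (5,6), (4,8), (11,12), (13,14), (12,15), (14,16), (16,17).
Pick (0,1); next start ≥ 1 → (5,6); next start ≥ 6 → (11,12); next start ≥ 12 → (13,14); next start ≥ 14 → (14,16); next start ≥ 16 → (16,17).
Selected 6 jobs.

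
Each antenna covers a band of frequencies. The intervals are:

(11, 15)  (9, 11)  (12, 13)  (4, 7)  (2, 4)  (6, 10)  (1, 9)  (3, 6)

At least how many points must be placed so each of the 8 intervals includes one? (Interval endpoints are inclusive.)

Sorted: [2,4] [3,6] [4,7] [1,9] [6,10] [9,11] [12,13] [11,15]
{[2,4],[3,6],[4,7],[1,9]} hit by 4; {[6,10],[9,11]} hit by 10; {[12,13],[11,15]} hit by 13.
Points: 4, 10, 13 (3 total).

3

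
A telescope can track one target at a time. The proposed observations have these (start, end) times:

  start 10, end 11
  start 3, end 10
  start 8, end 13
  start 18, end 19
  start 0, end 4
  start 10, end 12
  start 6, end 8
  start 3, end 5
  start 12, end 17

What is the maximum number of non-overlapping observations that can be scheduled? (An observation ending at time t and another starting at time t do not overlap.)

By end time: (0,4), (3,5), (6,8), (3,10), (10,11), (10,12), (8,13), (12,17), (18,19).
Pick (0,4); next start ≥ 4 → (6,8); next start ≥ 8 → (10,11); next start ≥ 11 → (12,17); next start ≥ 17 → (18,19).
Selected 5 observations.

5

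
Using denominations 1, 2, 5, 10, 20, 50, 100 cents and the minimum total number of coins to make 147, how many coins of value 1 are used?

0

147 = 1×100 + 2×20 + 1×5 + 1×2
Count of 1: 0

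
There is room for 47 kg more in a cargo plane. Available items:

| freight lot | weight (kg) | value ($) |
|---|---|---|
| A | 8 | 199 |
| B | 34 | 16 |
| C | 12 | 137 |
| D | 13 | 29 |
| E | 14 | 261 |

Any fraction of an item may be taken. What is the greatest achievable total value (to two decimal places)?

Greedy by value/weight ratio, highest first.
Order: A (199/8=24.88) > E (261/14=18.64) > C (137/12=11.42) > D (29/13=2.23) > B (16/34=0.47)
Fill: take A (8 @ 199) → take E (14 @ 261) → take C (12 @ 137) → take D (13 @ 29); 47/47 used.
Total value = 626.00

626.00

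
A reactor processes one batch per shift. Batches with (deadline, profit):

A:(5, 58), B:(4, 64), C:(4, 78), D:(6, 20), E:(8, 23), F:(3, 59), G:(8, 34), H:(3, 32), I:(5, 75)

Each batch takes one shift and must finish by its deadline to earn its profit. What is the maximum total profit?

By profit: C(d4,78), I(d5,75), B(d4,64), F(d3,59), A(d5,58), G(d8,34), H(d3,32), E(d8,23), D(d6,20)
C→slot 4; I→slot 5; B→slot 3; F→slot 2; A→slot 1; G→slot 8; H skipped; E→slot 7; D→slot 6.
Profit = 58 + 59 + 64 + 78 + 75 + 20 + 23 + 34 = 411

411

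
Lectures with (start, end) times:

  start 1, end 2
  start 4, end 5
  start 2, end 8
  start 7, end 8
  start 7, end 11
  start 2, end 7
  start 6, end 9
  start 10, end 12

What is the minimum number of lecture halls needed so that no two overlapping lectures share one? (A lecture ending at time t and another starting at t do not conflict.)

4

Events (time:±→running): 1:+→1 2:-→0 2:+→1 2:+→2 4:+→3 5:-→2 6:+→3 7:-→2 7:+→3 7:+→4 … peak 4.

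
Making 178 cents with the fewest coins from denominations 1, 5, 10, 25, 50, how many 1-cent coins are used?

178 − 3×50→28 − 1×25→3 − 3×1→0
Count of 1: 3

3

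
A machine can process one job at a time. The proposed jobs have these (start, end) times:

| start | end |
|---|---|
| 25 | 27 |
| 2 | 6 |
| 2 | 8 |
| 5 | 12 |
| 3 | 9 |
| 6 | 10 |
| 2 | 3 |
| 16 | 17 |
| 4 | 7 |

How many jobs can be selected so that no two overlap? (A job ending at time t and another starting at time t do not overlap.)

4

Order by finish time; keep every interval that doesn't clash with the previous kept one.
Sorted by end: (2,3)  (2,6)  (4,7)  (2,8)  (3,9)  (6,10)  (5,12)  (16,17)  (25,27)
take (2,3); take (4,7); skip (3,9); skip (6,10); skip (5,12); take (16,17); take (25,27).
Selected 4 jobs.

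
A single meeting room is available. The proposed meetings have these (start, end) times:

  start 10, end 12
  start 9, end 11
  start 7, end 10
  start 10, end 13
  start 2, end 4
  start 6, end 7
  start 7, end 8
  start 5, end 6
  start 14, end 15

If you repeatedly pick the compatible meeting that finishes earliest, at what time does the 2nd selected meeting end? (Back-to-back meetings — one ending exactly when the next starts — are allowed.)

By end time: (2,4), (5,6), (6,7), (7,8), (7,10), (9,11), (10,12), (10,13), (14,15).
Pick (2,4); next start ≥ 4 → (5,6); next start ≥ 6 → (6,7); next start ≥ 7 → (7,8); next start ≥ 8 → (9,11); next start ≥ 11 → (14,15).
Selected: (2,4) (5,6) (6,7) (7,8) (9,11) (14,15)

6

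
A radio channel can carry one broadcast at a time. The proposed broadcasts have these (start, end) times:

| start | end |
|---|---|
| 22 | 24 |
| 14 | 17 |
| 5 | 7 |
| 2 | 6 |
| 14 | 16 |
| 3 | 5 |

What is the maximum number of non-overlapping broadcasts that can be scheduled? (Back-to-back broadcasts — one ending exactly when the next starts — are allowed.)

By end time: (3,5), (2,6), (5,7), (14,16), (14,17), (22,24).
Pick (3,5); next start ≥ 5 → (5,7); next start ≥ 7 → (14,16); next start ≥ 16 → (22,24).
Selected 4 broadcasts.

4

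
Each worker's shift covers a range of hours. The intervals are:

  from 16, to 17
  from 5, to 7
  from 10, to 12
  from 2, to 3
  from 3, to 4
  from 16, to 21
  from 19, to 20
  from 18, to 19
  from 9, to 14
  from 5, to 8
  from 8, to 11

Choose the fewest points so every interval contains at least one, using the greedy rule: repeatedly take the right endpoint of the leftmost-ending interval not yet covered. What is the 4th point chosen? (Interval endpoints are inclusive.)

Process intervals by earliest right end; each time one isn't hit yet, stab at its right endpoint.
Sorted: [2,3] [3,4] [5,7] [5,8] [8,11] [10,12] [9,14] [16,17] [18,19] [19,20] [16,21]
{[2,3],[3,4]} hit by 3; {[5,7],[5,8]} hit by 7; {[8,11],[10,12],[9,14]} hit by 11; {[16,17]} hit by 17; {[18,19],[19,20],[16,21]} hit by 19.
Points: 3, 7, 11, 17, 19 (5 total).

17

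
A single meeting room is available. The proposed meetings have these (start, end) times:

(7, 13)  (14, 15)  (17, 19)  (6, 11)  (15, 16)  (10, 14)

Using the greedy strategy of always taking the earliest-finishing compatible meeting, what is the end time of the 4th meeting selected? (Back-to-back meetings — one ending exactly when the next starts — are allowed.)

19

Sort by end time and greedily take each interval whose start is ≥ the last chosen end.
By end time: (6,11), (7,13), (10,14), (14,15), (15,16), (17,19).
Pick (6,11); next start ≥ 11 → (14,15); next start ≥ 15 → (15,16); next start ≥ 16 → (17,19).
Selected: (6,11) (14,15) (15,16) (17,19)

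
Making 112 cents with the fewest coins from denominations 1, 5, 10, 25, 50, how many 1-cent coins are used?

2

112 = 2×50 + 1×10 + 2×1
Count of 1: 2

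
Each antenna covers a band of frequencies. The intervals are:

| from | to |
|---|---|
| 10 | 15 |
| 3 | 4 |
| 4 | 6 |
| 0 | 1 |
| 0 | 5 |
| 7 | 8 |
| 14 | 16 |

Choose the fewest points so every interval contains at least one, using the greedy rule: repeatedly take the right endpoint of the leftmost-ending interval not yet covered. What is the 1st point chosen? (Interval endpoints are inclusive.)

Process intervals by earliest right end; each time one isn't hit yet, stab at its right endpoint.
Sorted: [0,1] [3,4] [0,5] [4,6] [7,8] [10,15] [14,16]
{[0,1]} hit by 1; {[3,4],[0,5],[4,6]} hit by 4; {[7,8]} hit by 8; {[10,15],[14,16]} hit by 15.
Points: 1, 4, 8, 15 (4 total).

1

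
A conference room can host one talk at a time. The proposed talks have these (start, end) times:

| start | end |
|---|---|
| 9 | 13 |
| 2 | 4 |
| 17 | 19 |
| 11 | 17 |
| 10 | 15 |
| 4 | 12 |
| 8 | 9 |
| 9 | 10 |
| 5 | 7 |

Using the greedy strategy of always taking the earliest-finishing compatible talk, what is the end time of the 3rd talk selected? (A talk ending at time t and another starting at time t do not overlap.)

Sorted by end: (2,4)  (5,7)  (8,9)  (9,10)  (4,12)  (9,13)  (10,15)  (11,17)  (17,19)
take (2,4); take (5,7); take (8,9); take (9,10); take (10,15); take (17,19).
Selected: (2,4) (5,7) (8,9) (9,10) (10,15) (17,19)

9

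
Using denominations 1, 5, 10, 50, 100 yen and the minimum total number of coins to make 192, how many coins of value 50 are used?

Greedy: take as many of the largest coin as possible, then repeat with the remainder.
192 = 1×100 + 1×50 + 4×10 + 2×1
Count of 50: 1

1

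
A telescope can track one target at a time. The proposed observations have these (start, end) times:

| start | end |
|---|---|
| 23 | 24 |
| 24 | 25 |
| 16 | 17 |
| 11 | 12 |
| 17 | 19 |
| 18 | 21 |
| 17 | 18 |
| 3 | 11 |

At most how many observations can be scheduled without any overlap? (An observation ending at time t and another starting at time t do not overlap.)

Sort by end time and greedily take each interval whose start is ≥ the last chosen end.
By end time: (3,11), (11,12), (16,17), (17,18), (17,19), (18,21), (23,24), (24,25).
Pick (3,11); next start ≥ 11 → (11,12); next start ≥ 12 → (16,17); next start ≥ 17 → (17,18); next start ≥ 18 → (18,21); next start ≥ 21 → (23,24); next start ≥ 24 → (24,25).
Selected 7 observations.

7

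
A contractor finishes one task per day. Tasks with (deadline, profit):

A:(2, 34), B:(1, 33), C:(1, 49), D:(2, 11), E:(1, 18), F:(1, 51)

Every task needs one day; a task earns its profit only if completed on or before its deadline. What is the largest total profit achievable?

85

Take jobs in profit order; each goes to the latest open slot no later than its deadline.
Profit order: F=51 C=49 A=34 B=33 E=18 D=11
Assign: F→slot 1, C skipped, A→slot 2, B skipped, E skipped, D skipped.
Slots: [1:F] [2:A]
Profit = 51 + 34 = 85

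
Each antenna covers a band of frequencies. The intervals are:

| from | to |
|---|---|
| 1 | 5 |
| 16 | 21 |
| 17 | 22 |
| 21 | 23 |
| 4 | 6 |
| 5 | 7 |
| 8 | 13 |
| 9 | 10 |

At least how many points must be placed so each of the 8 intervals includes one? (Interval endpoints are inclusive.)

Sorted: [1,5] [4,6] [5,7] [9,10] [8,13] [16,21] [17,22] [21,23]
{[1,5],[4,6],[5,7]} hit by 5; {[9,10],[8,13]} hit by 10; {[16,21],[17,22],[21,23]} hit by 21.
Points: 5, 10, 21 (3 total).

3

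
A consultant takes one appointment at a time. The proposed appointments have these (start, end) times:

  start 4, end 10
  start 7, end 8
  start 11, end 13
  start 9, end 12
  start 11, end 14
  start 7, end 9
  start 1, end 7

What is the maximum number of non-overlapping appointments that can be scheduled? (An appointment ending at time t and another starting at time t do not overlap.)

Sorted by end: (1,7)  (7,8)  (7,9)  (4,10)  (9,12)  (11,13)  (11,14)
take (1,7); take (7,8); take (9,12); skip (11,14).
Selected 3 appointments.

3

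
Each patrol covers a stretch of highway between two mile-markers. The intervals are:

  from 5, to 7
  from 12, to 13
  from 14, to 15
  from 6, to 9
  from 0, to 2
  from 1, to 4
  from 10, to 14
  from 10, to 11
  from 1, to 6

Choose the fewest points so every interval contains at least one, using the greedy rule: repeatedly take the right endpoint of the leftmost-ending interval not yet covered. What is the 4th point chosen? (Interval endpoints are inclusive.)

13

By right end: [0,2]  [1,4]  [1,6]  [5,7]  [6,9]  [10,11]  [12,13]  [10,14]  [14,15]
[0,2] uncovered → point at 2; [5,7] uncovered → point at 7; [10,11] uncovered → point at 11; [12,13] uncovered → point at 13; [14,15] uncovered → point at 15.
Points: 2, 7, 11, 13, 15 (5 total).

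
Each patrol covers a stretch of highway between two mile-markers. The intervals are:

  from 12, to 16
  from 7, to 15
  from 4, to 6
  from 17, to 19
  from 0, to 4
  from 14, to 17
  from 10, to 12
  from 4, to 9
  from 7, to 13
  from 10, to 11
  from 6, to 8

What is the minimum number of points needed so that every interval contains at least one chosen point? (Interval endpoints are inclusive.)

Sort by right endpoint; whenever an interval is uncovered, place a point at its right end.
By right end: [0,4]  [4,6]  [6,8]  [4,9]  [10,11]  [10,12]  [7,13]  [7,15]  [12,16]  [14,17]  [17,19]
[0,4] uncovered → point at 4; [6,8] uncovered → point at 8; [10,11] uncovered → point at 11; [12,16] uncovered → point at 16; [17,19] uncovered → point at 19.
Points: 4, 8, 11, 16, 19 (5 total).

5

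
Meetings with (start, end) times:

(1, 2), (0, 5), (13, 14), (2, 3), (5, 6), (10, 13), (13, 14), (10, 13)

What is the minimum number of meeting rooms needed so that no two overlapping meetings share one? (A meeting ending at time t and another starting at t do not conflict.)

2

Count concurrent intervals with a sweep; the peak is the room count.
starts: [0, 1, 2, 5, 10, 10, 13, 13]
ends:   [2, 3, 5, 6, 13, 13, 14, 14]
s0→1 s1→2  — peak 2.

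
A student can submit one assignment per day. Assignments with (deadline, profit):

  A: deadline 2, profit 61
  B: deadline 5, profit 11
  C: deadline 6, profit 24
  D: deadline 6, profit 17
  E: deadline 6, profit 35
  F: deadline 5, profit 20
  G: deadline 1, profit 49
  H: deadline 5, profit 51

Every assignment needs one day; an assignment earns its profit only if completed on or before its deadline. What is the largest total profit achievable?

240

Sort by profit descending; place each in the latest free slot ≤ its deadline.
Profit order: A=61 H=51 G=49 E=35 C=24 F=20 D=17 B=11
Assign: A→slot 2, H→slot 5, G→slot 1, E→slot 6, C→slot 4, F→slot 3, D skipped, B skipped.
Slots: [1:G] [2:A] [3:F] [4:C] [5:H] [6:E]
Profit = 49 + 61 + 20 + 24 + 51 + 35 = 240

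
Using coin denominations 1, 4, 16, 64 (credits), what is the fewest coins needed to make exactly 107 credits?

8

Use the largest denomination that fits, subtract, and repeat.
107 = 1×64 + 2×16 + 2×4 + 3×1
Total coins = 1 + 2 + 2 + 3 = 8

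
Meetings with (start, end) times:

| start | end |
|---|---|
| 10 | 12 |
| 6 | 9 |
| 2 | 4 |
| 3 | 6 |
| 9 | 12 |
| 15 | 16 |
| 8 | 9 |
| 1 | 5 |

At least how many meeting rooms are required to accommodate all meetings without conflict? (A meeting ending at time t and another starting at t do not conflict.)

3

The answer is the maximum number of intervals overlapping at any instant.
Events (time:±→running): 1:+→1 2:+→2 3:+→3 … peak 3.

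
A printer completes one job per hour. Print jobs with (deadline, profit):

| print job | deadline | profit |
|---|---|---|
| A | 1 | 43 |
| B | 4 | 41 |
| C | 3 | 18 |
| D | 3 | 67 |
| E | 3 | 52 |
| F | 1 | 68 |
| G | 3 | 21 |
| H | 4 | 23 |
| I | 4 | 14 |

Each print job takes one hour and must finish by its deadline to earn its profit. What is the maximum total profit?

228

By profit: F(d1,68), D(d3,67), E(d3,52), A(d1,43), B(d4,41), H(d4,23), G(d3,21), C(d3,18), I(d4,14)
F→slot 1; D→slot 3; E→slot 2; A skipped; B→slot 4; H skipped; G skipped; C skipped; I skipped.
Profit = 68 + 52 + 67 + 41 = 228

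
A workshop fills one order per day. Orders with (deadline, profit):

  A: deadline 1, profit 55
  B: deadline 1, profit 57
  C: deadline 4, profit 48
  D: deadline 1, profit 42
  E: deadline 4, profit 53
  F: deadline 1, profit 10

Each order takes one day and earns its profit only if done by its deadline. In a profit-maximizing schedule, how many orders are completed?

3

Profit order: B=57 A=55 E=53 C=48 D=42 F=10
Assign: B→slot 1, A skipped, E→slot 4, C→slot 3, D skipped, F skipped.
Slots: [1:B] [3:C] [4:E]
3 of 6 scheduled.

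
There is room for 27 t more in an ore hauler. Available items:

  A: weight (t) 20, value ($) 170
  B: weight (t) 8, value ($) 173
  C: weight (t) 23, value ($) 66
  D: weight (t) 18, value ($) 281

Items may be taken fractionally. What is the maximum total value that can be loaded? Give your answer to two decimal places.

462.50

Sort by value per unit weight and fill in that order.
Ratios (sorted): B 21.62, D 15.61, A 8.50, C 2.87
take B (8 @ 173); take D (18 @ 281); take 1/20 of A → 8.50. Capacity used 27/27.
Total value = 462.50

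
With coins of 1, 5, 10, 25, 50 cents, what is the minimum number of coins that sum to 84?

Greedy: take as many of the largest coin as possible, then repeat with the remainder.
84 − 1×50→34 − 1×25→9 − 1×5→4 − 4×1→0
Total coins = 1 + 1 + 1 + 4 = 7

7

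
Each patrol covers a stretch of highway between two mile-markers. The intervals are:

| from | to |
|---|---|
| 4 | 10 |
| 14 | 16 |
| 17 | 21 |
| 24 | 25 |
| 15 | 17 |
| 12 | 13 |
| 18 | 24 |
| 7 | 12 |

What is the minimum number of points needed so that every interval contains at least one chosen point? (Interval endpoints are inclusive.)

Sorted: [4,10] [7,12] [12,13] [14,16] [15,17] [17,21] [18,24] [24,25]
{[4,10],[7,12]} hit by 10; {[12,13]} hit by 13; {[14,16],[15,17]} hit by 16; {[17,21],[18,24]} hit by 21; {[24,25]} hit by 25.
Points: 10, 13, 16, 21, 25 (5 total).

5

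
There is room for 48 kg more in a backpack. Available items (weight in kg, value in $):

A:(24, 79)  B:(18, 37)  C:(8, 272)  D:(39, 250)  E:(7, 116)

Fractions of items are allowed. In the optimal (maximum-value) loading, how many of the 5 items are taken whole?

Sort by value per unit weight and fill in that order.
Ratios (sorted): C 34.00, E 16.57, D 6.41, A 3.29, B 2.06
take C (8 @ 272); take E (7 @ 116); take 33/39 of D → 211.54. Capacity used 48/48.
2 item(s) taken whole; one partial (take 33/39 of D).

2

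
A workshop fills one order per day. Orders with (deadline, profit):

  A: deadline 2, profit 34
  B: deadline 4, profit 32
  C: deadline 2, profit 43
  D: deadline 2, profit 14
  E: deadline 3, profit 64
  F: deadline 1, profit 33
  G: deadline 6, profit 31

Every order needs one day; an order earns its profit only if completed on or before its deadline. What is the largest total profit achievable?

204

Sort by profit descending; place each in the latest free slot ≤ its deadline.
By profit: E(d3,64), C(d2,43), A(d2,34), F(d1,33), B(d4,32), G(d6,31), D(d2,14)
E→slot 3; C→slot 2; A→slot 1; F skipped; B→slot 4; G→slot 6; D skipped.
Profit = 34 + 43 + 64 + 32 + 31 = 204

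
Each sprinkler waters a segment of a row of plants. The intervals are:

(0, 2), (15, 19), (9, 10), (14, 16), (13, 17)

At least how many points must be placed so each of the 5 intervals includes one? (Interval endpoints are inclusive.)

Sort by right endpoint; whenever an interval is uncovered, place a point at its right end.
By right end: [0,2]  [9,10]  [14,16]  [13,17]  [15,19]
[0,2] uncovered → point at 2; [9,10] uncovered → point at 10; [14,16] uncovered → point at 16.
Points: 2, 10, 16 (3 total).

3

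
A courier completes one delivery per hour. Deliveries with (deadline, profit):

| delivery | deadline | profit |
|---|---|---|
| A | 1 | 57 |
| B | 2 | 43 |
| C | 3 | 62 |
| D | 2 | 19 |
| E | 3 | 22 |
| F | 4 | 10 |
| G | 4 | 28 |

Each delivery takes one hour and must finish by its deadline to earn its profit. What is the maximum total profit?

190

Sort by profit descending; place each in the latest free slot ≤ its deadline.
By profit: C(d3,62), A(d1,57), B(d2,43), G(d4,28), E(d3,22), D(d2,19), F(d4,10)
C→slot 3; A→slot 1; B→slot 2; G→slot 4; E skipped; D skipped; F skipped.
Profit = 57 + 43 + 62 + 28 = 190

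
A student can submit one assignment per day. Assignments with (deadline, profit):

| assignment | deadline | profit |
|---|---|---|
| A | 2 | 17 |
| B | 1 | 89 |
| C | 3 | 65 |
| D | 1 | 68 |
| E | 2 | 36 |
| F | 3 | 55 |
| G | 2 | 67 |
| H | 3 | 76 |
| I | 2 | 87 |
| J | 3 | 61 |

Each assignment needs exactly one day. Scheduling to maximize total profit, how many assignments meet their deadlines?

Take jobs in profit order; each goes to the latest open slot no later than its deadline.
By profit: B(d1,89), I(d2,87), H(d3,76), D(d1,68), G(d2,67), C(d3,65), J(d3,61), F(d3,55), E(d2,36), A(d2,17)
B→slot 1; I→slot 2; H→slot 3; D skipped; G skipped; C skipped; J skipped; F skipped; E skipped; A skipped.
3 of 10 scheduled.

3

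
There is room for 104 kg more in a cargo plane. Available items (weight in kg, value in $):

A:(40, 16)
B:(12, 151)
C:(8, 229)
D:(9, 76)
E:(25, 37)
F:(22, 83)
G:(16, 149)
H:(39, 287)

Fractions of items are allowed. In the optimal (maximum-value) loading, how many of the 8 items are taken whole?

Greedy by value/weight ratio, highest first.
Ratios (sorted): C 28.62, B 12.58, G 9.31, D 8.44, H 7.36, F 3.77, E 1.48, A 0.40
take C (8 @ 229); take B (12 @ 151); take G (16 @ 149); take D (9 @ 76); take H (39 @ 287); take 20/22 of F → 75.45. Capacity used 104/104.
5 item(s) taken whole; one partial (take 20/22 of F).

5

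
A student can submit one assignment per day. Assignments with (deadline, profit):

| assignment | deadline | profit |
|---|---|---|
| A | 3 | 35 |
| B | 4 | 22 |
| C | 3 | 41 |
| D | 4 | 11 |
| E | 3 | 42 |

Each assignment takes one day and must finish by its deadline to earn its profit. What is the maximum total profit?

Take jobs in profit order; each goes to the latest open slot no later than its deadline.
By profit: E(d3,42), C(d3,41), A(d3,35), B(d4,22), D(d4,11)
E→slot 3; C→slot 2; A→slot 1; B→slot 4; D skipped.
Profit = 35 + 41 + 42 + 22 = 140

140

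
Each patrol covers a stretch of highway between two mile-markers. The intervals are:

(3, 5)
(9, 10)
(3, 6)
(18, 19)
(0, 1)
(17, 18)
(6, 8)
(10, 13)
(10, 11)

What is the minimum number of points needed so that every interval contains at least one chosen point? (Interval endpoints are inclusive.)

5

Sort by right endpoint; whenever an interval is uncovered, place a point at its right end.
Sorted: [0,1] [3,5] [3,6] [6,8] [9,10] [10,11] [10,13] [17,18] [18,19]
{[0,1]} hit by 1; {[3,5],[3,6]} hit by 5; {[6,8]} hit by 8; {[9,10],[10,11],[10,13]} hit by 10; {[17,18],[18,19]} hit by 18.
Points: 1, 5, 8, 10, 18 (5 total).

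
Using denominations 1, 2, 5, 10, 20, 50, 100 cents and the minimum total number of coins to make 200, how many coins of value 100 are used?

2

200 − 2×100→0
Count of 100: 2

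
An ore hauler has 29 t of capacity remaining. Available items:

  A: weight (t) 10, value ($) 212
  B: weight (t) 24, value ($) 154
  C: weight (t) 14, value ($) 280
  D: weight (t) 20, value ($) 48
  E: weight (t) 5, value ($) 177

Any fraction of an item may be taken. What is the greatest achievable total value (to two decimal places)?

Ratios (sorted): E 35.40, A 21.20, C 20.00, B 6.42, D 2.40
take E (5 @ 177); take A (10 @ 212); take C (14 @ 280). Capacity used 29/29.
Total value = 669.00

669.00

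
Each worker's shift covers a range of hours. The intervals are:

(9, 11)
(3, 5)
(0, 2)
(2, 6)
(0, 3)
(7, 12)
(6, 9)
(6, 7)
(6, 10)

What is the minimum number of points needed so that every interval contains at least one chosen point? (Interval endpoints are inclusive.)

Sort by right endpoint; whenever an interval is uncovered, place a point at its right end.
By right end: [0,2]  [0,3]  [3,5]  [2,6]  [6,7]  [6,9]  [6,10]  [9,11]  [7,12]
[0,2] uncovered → point at 2; [3,5] uncovered → point at 5; [6,7] uncovered → point at 7; [9,11] uncovered → point at 11.
Points: 2, 5, 7, 11 (4 total).

4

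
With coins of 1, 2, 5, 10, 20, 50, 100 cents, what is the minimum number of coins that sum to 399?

399 = 3×100 + 1×50 + 2×20 + 1×5 + 2×2
Total coins = 3 + 1 + 2 + 1 + 2 = 9

9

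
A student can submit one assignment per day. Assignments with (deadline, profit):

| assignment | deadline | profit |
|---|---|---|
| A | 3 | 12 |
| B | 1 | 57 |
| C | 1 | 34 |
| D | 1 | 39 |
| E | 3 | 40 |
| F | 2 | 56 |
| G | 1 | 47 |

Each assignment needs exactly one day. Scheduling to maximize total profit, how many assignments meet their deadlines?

3

Take jobs in profit order; each goes to the latest open slot no later than its deadline.
By profit: B(d1,57), F(d2,56), G(d1,47), E(d3,40), D(d1,39), C(d1,34), A(d3,12)
B→slot 1; F→slot 2; G skipped; E→slot 3; D skipped; C skipped; A skipped.
3 of 7 scheduled.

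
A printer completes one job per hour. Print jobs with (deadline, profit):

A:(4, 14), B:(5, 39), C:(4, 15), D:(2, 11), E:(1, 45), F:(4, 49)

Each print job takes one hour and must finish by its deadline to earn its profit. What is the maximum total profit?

Sort by profit descending; place each in the latest free slot ≤ its deadline.
By profit: F(d4,49), E(d1,45), B(d5,39), C(d4,15), A(d4,14), D(d2,11)
F→slot 4; E→slot 1; B→slot 5; C→slot 3; A→slot 2; D skipped.
Profit = 45 + 14 + 15 + 49 + 39 = 162

162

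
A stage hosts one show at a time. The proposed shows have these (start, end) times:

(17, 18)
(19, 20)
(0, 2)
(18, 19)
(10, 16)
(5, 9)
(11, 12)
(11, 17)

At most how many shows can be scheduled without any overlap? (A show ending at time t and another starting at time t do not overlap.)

Order by finish time; keep every interval that doesn't clash with the previous kept one.
By end time: (0,2), (5,9), (11,12), (10,16), (11,17), (17,18), (18,19), (19,20).
Pick (0,2); next start ≥ 2 → (5,9); next start ≥ 9 → (11,12); next start ≥ 12 → (17,18); next start ≥ 18 → (18,19); next start ≥ 19 → (19,20).
Selected 6 shows.

6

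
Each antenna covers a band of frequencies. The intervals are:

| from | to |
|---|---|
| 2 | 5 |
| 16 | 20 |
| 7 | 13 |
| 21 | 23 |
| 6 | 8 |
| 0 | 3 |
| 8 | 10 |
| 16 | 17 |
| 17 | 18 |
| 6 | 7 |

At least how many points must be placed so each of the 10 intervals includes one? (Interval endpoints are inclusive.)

Process intervals by earliest right end; each time one isn't hit yet, stab at its right endpoint.
Sorted: [0,3] [2,5] [6,7] [6,8] [8,10] [7,13] [16,17] [17,18] [16,20] [21,23]
{[0,3],[2,5]} hit by 3; {[6,7],[6,8]} hit by 7; {[8,10],[7,13]} hit by 10; {[16,17],[17,18],[16,20]} hit by 17; {[21,23]} hit by 23.
Points: 3, 7, 10, 17, 23 (5 total).

5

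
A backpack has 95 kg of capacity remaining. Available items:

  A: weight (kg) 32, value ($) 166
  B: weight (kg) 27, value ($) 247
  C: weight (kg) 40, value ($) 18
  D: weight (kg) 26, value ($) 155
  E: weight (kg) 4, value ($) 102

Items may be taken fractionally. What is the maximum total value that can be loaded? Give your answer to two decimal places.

Order: E (102/4=25.50) > B (247/27=9.15) > D (155/26=5.96) > A (166/32=5.19) > C (18/40=0.45)
Fill: take E (4 @ 102) → take B (27 @ 247) → take D (26 @ 155) → take A (32 @ 166) → take 6/40 of C → 2.70; 95/95 used.
Total value = 672.70

672.70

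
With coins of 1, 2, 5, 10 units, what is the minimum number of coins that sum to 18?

18 − 1×10→8 − 1×5→3 − 1×2→1 − 1×1→0
Total coins = 1 + 1 + 1 + 1 = 4

4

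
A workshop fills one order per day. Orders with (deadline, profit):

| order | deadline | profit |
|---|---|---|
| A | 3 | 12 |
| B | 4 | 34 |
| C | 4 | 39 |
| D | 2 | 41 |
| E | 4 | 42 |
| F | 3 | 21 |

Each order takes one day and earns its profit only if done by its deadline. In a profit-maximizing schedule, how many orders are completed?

4

Profit order: E=42 D=41 C=39 B=34 F=21 A=12
Assign: E→slot 4, D→slot 2, C→slot 3, B→slot 1, F skipped, A skipped.
Slots: [1:B] [2:D] [3:C] [4:E]
4 of 6 scheduled.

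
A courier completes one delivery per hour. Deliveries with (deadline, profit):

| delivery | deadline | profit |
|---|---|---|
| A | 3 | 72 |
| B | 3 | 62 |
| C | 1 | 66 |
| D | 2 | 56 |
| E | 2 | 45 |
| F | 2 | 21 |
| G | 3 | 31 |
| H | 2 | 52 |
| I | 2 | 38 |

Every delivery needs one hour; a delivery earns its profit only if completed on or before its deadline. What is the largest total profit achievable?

200

Sort by profit descending; place each in the latest free slot ≤ its deadline.
By profit: A(d3,72), C(d1,66), B(d3,62), D(d2,56), H(d2,52), E(d2,45), I(d2,38), G(d3,31), F(d2,21)
A→slot 3; C→slot 1; B→slot 2; D skipped; H skipped; E skipped; I skipped; G skipped; F skipped.
Profit = 66 + 62 + 72 = 200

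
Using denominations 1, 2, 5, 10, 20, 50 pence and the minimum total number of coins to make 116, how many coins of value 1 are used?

1

Use the largest denomination that fits, subtract, and repeat.
116 = 2×50 + 1×10 + 1×5 + 1×1
Count of 1: 1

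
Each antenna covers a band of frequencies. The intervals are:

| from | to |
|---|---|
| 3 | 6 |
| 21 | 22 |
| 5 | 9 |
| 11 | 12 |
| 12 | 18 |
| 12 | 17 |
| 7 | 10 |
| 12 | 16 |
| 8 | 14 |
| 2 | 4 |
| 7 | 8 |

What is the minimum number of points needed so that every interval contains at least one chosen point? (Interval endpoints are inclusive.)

4

Sort by right endpoint; whenever an interval is uncovered, place a point at its right end.
By right end: [2,4]  [3,6]  [7,8]  [5,9]  [7,10]  [11,12]  [8,14]  [12,16]  [12,17]  [12,18]  [21,22]
[2,4] uncovered → point at 4; [7,8] uncovered → point at 8; [11,12] uncovered → point at 12; [21,22] uncovered → point at 22.
Points: 4, 8, 12, 22 (4 total).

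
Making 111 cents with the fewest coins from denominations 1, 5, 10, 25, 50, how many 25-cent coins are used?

111 − 2×50→11 − 1×10→1 − 1×1→0
Count of 25: 0

0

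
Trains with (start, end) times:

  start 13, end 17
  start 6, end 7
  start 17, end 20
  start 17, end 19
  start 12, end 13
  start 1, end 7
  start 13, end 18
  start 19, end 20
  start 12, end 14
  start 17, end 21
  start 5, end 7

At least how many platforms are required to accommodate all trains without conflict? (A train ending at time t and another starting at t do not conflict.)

The answer is the maximum number of intervals overlapping at any instant.
starts: [1, 5, 6, 12, 12, 13, 13, 17, 17, 17, 19]
ends:   [7, 7, 7, 13, 14, 17, 18, 19, 20, 20, 21]
s1→1 s5→2 s6→3 e7→2 e7→1 e7→0 s12→1 s12→2 e13→1 s13→2 s13→3 e14→2 e17→1 s17→2 s17→3 s17→4  — peak 4.

4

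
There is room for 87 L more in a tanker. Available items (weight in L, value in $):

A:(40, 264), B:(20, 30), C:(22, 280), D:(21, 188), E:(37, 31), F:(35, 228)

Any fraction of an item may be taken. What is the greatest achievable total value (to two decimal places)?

758.06

Order: C (280/22=12.73) > D (188/21=8.95) > A (264/40=6.60) > F (228/35=6.51) > B (30/20=1.50) > E (31/37=0.84)
Fill: take C (22 @ 280) → take D (21 @ 188) → take A (40 @ 264) → take 4/35 of F → 26.06; 87/87 used.
Total value = 758.06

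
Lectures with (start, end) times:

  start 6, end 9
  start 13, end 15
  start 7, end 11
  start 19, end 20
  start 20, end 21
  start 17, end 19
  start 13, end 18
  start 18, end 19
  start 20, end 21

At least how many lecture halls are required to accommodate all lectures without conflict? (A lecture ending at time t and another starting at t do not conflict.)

Count concurrent intervals with a sweep; the peak is the room count.
starts: [6, 7, 13, 13, 17, 18, 19, 20, 20]
ends:   [9, 11, 15, 18, 19, 19, 20, 21, 21]
s6→1 s7→2  — peak 2.

2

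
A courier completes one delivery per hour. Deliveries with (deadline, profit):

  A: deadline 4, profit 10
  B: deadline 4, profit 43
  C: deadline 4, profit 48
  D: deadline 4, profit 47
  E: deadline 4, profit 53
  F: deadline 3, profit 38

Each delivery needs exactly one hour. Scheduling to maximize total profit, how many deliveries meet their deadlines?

Sort by profit descending; place each in the latest free slot ≤ its deadline.
By profit: E(d4,53), C(d4,48), D(d4,47), B(d4,43), F(d3,38), A(d4,10)
E→slot 4; C→slot 3; D→slot 2; B→slot 1; F skipped; A skipped.
4 of 6 scheduled.

4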